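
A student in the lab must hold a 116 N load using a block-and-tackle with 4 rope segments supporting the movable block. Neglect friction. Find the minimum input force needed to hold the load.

29 N

Block-and-tackle MA = number of supporting rope parts = 4.
Effort = load / MA = 116 / 4 = 29 N.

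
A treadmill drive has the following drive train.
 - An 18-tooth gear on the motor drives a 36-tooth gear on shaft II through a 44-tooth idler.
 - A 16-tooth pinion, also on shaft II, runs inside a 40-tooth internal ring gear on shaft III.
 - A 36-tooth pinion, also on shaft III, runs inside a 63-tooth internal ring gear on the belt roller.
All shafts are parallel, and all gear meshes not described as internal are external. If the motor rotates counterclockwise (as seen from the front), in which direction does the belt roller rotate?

the motor → shaft II: driver → idler → driven is 2 external meshes, 2 reversals → CCW.
shaft II → shaft III: internal mesh, same direction → CCW.
shaft III → the belt roller: internal mesh, same direction → CCW.
2 reversals in total — an even number — so the belt roller turns the same way as the motor.

counterclockwise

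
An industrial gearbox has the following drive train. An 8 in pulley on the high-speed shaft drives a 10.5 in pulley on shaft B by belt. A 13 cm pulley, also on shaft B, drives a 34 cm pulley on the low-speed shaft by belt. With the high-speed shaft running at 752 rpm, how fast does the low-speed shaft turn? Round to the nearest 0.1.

the high-speed shaft → shaft B (belt, 10.5/8): 752 ÷ 1.3125 = 572.95 rpm
shaft B → the low-speed shaft (belt, 34/13): 572.95 ÷ 2.6154 = 219.07 rpm

219.1 rpm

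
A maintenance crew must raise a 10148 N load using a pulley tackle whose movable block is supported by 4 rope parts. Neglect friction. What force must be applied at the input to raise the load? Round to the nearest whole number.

Block-and-tackle MA = number of supporting rope parts = 4.
Effort = load / MA = 10148 / 4 = 2537 N.

2537 N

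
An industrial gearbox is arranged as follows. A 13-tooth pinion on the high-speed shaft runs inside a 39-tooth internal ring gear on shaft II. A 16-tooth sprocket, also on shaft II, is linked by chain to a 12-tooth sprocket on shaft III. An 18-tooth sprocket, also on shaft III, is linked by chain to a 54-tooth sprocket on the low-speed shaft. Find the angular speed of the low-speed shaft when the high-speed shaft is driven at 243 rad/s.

the high-speed shaft → shaft II (internal gear, 39/13): 243 ÷ 3 = 81 rad/s
shaft II → shaft III (chain, 12/16): 81 ÷ 0.75 = 108 rad/s
shaft III → the low-speed shaft (chain, 54/18): 108 ÷ 3 = 36 rad/s

36 rad/s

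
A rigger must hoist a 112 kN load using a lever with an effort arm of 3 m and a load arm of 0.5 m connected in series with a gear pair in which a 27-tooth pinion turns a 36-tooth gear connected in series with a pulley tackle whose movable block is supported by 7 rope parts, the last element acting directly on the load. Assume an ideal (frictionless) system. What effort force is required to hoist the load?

2 kN

Lever MA = effort arm / load arm = 3/0.5 = 6.
Gear pair MA = 36/27 = 1.3333.
Block-and-tackle MA = number of supporting rope parts = 7.
Combined ideal MA = 6 × 1.3333 × 7 = 56.
Effort = load / MA = 112 / 56 = 2 kN.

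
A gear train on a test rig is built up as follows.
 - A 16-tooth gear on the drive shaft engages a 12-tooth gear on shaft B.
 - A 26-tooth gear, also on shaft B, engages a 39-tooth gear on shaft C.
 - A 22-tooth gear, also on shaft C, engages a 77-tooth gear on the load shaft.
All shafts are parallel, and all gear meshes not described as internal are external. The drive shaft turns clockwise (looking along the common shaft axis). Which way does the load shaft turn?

counterclockwise

the drive shaft → shaft B: external mesh, 1 reversal → CCW.
shaft B → shaft C: external mesh, 1 reversal → CW.
shaft C → the load shaft: external mesh, 1 reversal → CCW.
3 reversals in total — an odd number — so the load shaft turns opposite to the drive shaft.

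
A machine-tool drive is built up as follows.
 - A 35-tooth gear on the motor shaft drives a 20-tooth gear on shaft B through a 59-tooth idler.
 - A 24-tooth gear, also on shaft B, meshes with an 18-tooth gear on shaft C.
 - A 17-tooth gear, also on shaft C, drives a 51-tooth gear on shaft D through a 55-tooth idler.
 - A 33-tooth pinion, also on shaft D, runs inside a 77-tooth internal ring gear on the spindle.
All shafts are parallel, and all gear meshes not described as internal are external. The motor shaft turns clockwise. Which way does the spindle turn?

counterclockwise

the motor shaft → shaft B: driver → idler → driven is 2 external meshes, 2 reversals → CW.
shaft B → shaft C: external mesh, 1 reversal → CCW.
shaft C → shaft D: driver → idler → driven is 2 external meshes, 2 reversals → CCW.
shaft D → the spindle: internal mesh, same direction → CCW.
5 reversals in total — an odd number — so the spindle turns opposite to the motor shaft.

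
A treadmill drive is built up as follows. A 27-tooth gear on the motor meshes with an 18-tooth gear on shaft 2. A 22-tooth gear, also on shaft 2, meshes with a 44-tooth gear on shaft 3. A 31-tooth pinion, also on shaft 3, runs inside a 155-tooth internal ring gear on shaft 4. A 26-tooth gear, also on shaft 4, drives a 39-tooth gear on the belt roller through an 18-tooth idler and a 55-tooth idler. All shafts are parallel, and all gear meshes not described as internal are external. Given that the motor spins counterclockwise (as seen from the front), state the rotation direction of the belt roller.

the motor → shaft 2: external mesh, 1 reversal → CW.
shaft 2 → shaft 3: external mesh, 1 reversal → CCW.
shaft 3 → shaft 4: internal mesh, same direction → CCW.
shaft 4 → the belt roller: driver → idler → idler → driven is 3 external meshes, 3 reversals → CW.
5 reversals in total — an odd number — so the belt roller turns opposite to the motor.

clockwise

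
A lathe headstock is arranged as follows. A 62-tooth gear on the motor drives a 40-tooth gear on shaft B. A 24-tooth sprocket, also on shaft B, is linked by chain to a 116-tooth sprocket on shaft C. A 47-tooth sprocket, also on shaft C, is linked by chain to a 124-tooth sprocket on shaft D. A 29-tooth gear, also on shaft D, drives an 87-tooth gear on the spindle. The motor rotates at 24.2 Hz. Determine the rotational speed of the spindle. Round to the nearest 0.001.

Gear mesh: ratio = 40/62 = 0.64516, so shaft B turns at 24.2 / 0.64516 = 37.51 Hz.
Chain: ratio = 116/24 = 4.8333, so shaft C turns at 37.51 / 4.8333 = 7.7607 Hz.
Chain: ratio = 124/47 = 2.6383, so shaft D turns at 7.7607 / 2.6383 = 2.9416 Hz.
Gear mesh: ratio = 87/29 = 3, so the spindle turns at 2.9416 / 3 = 0.98052 Hz.

0.981 Hz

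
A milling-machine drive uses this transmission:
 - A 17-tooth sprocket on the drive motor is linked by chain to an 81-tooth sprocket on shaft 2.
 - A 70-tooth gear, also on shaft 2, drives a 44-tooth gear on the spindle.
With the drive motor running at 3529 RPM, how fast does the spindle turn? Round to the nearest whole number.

1178 RPM

chain 81/17 = 4.7647 → 3529/4.7647 = 740.65 RPM
gear mesh 44/70 = 0.62857 → 740.65/0.62857 = 1178.3 RPM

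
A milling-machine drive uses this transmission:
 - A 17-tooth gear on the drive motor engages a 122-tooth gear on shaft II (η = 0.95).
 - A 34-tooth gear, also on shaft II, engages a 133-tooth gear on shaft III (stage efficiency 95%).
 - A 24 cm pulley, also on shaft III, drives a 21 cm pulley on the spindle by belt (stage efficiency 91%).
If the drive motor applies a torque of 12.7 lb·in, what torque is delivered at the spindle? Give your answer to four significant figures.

256.2 lb·in

Gear mesh: ratio = 122/17 = 7.1765; torque at shaft II = 12.7 × 7.1765 × 0.95 = 86.584 lb·in.
Gear mesh: ratio = 133/34 = 3.9118; torque at shaft III = 86.584 × 3.9118 × 0.95 = 321.76 lb·in.
Belt: ratio = 21/24 = 0.875; torque at the spindle = 321.76 × 0.875 × 0.91 = 256.2 lb·in.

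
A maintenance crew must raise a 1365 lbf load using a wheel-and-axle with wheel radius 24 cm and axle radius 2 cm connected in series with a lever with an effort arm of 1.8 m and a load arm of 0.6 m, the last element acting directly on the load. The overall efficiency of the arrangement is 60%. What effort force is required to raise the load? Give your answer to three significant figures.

63.2 lbf

Wheel-and-axle MA = R/r = 24/2 = 12.
Lever MA = effort arm / load arm = 1.8/0.6 = 3.
Combined ideal MA = 12 × 3 = 36.
Actual MA = 36 × 0.60 = 21.6.
Effort = load / actual MA = 1365 / 21.6 = 63.194 lbf.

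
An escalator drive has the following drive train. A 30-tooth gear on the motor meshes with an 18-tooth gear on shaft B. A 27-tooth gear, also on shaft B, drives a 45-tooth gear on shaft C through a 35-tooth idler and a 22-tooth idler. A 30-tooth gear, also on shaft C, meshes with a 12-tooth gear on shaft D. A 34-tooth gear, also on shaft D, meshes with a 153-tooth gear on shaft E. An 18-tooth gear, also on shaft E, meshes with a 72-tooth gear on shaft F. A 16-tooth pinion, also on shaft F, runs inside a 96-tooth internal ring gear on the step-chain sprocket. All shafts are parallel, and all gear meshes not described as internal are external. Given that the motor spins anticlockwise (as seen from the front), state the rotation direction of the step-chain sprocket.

the motor → shaft B: external mesh, 1 reversal → CW.
shaft B → shaft C: driver → idler → idler → driven is 3 external meshes, 3 reversals → CCW.
shaft C → shaft D: external mesh, 1 reversal → CW.
shaft D → shaft E: external mesh, 1 reversal → CCW.
shaft E → shaft F: external mesh, 1 reversal → CW.
shaft F → the step-chain sprocket: internal mesh, same direction → CW.
7 reversals in total — an odd number — so the step-chain sprocket turns opposite to the motor.

clockwise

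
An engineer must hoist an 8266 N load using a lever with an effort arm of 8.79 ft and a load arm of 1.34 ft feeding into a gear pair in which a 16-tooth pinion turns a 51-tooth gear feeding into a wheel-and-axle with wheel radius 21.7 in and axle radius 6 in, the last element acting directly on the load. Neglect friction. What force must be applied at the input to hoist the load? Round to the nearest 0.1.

109.3 N

Lever MA = effort arm / load arm = 8.79/1.34 = 6.5597.
Gear pair MA = 51/16 = 3.1875.
Wheel-and-axle MA = R/r = 21.7/6 = 3.6167.
Combined ideal MA = 6.5597 × 3.1875 × 3.6167 = 75.621.
Effort = load / MA = 8266 / 75.621 = 109.31 N.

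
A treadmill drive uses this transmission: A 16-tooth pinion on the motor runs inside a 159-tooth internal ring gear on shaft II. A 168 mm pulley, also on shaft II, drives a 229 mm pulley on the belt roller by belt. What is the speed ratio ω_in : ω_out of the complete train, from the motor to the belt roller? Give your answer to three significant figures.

13.5

Each stage contributes driven/driver: internal gear 159/16 = 9.9375, belt 229/168 = 1.3631.
Overall: 9.9375 × 1.3631 = 13.546.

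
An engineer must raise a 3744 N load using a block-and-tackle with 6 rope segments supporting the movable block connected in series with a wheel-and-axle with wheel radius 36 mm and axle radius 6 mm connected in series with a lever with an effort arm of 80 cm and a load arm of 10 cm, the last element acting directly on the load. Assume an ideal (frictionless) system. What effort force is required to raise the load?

13 N

Block-and-tackle MA = number of supporting rope parts = 6.
Wheel-and-axle MA = R/r = 36/6 = 6.
Lever MA = effort arm / load arm = 80/10 = 8.
Combined ideal MA = 6 × 6 × 8 = 288.
Effort = load / MA = 3744 / 288 = 13 N.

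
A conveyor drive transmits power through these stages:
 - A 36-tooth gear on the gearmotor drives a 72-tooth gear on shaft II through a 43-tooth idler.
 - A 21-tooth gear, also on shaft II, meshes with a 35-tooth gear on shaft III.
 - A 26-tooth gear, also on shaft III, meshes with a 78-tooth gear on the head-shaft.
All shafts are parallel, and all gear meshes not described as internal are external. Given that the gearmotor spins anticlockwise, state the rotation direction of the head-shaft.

the gearmotor → shaft II: driver → idler → driven is 2 external meshes, 2 reversals → CCW.
shaft II → shaft III: external mesh, 1 reversal → CW.
shaft III → the head-shaft: external mesh, 1 reversal → CCW.
4 reversals in total — an even number — so the head-shaft turns the same way as the gearmotor.

anticlockwise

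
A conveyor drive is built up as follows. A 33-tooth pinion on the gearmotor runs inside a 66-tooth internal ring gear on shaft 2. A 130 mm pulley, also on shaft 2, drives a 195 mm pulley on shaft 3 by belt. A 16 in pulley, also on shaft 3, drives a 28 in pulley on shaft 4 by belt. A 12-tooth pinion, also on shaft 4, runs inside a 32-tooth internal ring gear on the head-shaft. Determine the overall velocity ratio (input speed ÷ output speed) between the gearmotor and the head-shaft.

14

Each stage contributes driven/driver: internal gear 66/33 = 2, belt 195/130 = 1.5, belt 28/16 = 1.75, internal gear 32/12 = 2.6667.
Overall: 2 × 1.5 × 1.75 × 2.6667 = 14.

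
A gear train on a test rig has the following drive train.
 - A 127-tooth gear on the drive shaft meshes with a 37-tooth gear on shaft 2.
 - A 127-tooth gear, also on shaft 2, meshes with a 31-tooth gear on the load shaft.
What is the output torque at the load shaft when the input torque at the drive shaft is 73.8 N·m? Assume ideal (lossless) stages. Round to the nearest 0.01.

5.25 N·m

gear mesh 37/127 = 0.29134 → τ = 73.8·0.29134 = 21.501 N·m
gear mesh 31/127 = 0.24409 → τ = 21.501·0.24409 = 5.2482 N·m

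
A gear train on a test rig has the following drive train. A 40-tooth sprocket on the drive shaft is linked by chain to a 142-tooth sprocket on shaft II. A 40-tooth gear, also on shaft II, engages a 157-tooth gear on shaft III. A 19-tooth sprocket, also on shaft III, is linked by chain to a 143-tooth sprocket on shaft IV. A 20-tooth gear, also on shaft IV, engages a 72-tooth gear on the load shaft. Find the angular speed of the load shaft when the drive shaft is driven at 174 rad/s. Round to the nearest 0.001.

the drive shaft → shaft II (chain, 142/40): 174 ÷ 3.55 = 49.014 rad/s
shaft II → shaft III (gear mesh, 157/40): 49.014 ÷ 3.925 = 12.488 rad/s
shaft III → shaft IV (chain, 143/19): 12.488 ÷ 7.5263 = 1.6592 rad/s
shaft IV → the load shaft (gear mesh, 72/20): 1.6592 ÷ 3.6 = 0.46089 rad/s

0.461 rad/s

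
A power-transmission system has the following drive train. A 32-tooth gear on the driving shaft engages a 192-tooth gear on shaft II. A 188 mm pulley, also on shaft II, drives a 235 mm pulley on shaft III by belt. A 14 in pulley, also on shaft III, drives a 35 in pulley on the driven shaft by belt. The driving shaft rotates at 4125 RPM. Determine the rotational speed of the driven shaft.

Gear mesh: ratio = 192/32 = 6, so shaft II turns at 4125 / 6 = 687.5 RPM.
Belt: ratio = 235/188 = 1.25, so shaft III turns at 687.5 / 1.25 = 550 RPM.
Belt: ratio = 35/14 = 2.5, so the driven shaft turns at 550 / 2.5 = 220 RPM.

220 RPM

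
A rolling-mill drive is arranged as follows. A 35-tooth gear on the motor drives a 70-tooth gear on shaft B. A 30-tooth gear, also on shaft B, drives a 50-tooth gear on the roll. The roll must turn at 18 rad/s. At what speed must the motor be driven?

Overall ratio R = 2 × 1.6667 = 3.3333.
Required input speed = output speed × R = 18 × 3.3333 = 60 rad/s.

60 rad/s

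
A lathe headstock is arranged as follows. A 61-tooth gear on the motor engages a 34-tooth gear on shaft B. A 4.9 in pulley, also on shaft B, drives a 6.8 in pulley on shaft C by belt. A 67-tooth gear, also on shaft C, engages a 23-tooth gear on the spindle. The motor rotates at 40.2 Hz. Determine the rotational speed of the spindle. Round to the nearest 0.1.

gear mesh 34/61 = 0.55738 → 40.2/0.55738 = 72.124 Hz
belt 6.8/4.9 = 1.3878 → 72.124/1.3878 = 51.971 Hz
gear mesh 23/67 = 0.34328 → 51.971/0.34328 = 151.39 Hz

151.4 Hz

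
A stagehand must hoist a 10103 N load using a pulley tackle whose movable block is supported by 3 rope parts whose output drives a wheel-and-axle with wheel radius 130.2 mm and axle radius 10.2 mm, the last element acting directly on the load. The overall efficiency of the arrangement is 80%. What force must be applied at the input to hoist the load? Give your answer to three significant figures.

330 N

Block-and-tackle MA = number of supporting rope parts = 3.
Wheel-and-axle MA = R/r = 130.2/10.2 = 12.765.
Combined ideal MA = 3 × 12.765 = 38.294.
Actual MA = 38.294 × 0.80 = 30.635.
Effort = load / actual MA = 10103 / 30.635 = 329.78 N.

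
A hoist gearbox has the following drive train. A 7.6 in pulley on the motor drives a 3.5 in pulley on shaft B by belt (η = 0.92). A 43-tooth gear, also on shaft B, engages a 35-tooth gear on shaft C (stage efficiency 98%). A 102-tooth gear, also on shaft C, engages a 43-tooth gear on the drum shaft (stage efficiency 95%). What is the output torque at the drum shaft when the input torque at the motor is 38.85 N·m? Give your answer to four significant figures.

5.258 N·m

belt 3.5/7.6 = 0.46053 → τ = 38.85·0.46053·0.92 = 16.46 N·m
gear mesh 35/43 = 0.81395 → τ = 16.46·0.81395·0.98 = 13.13 N·m
gear mesh 43/102 = 0.42157 → τ = 13.13·0.42157·0.95 = 5.2584 N·m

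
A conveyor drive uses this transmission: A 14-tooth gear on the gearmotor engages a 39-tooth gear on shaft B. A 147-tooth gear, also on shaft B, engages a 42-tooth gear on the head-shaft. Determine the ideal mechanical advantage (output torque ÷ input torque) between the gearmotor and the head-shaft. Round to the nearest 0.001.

0.796

Each stage contributes driven/driver: gear mesh 39/14 = 2.7857, gear mesh 42/147 = 0.28571.
Overall: 2.7857 × 0.28571 = 0.79592.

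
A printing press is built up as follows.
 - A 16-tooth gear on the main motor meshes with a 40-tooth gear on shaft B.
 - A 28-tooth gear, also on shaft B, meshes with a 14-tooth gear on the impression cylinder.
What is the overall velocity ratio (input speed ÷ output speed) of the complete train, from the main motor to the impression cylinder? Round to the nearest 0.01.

Each stage contributes driven/driver: gear mesh 40/16 = 2.5, gear mesh 14/28 = 0.5.
Overall: 2.5 × 0.5 = 1.25.

1.25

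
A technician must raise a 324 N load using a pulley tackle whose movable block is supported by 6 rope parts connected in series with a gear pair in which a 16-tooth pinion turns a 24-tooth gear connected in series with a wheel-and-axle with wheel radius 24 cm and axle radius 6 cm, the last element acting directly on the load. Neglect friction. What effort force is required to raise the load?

9 N

Block-and-tackle MA = number of supporting rope parts = 6.
Gear pair MA = 24/16 = 1.5.
Wheel-and-axle MA = R/r = 24/6 = 4.
Combined ideal MA = 6 × 1.5 × 4 = 36.
Effort = load / MA = 324 / 36 = 9 N.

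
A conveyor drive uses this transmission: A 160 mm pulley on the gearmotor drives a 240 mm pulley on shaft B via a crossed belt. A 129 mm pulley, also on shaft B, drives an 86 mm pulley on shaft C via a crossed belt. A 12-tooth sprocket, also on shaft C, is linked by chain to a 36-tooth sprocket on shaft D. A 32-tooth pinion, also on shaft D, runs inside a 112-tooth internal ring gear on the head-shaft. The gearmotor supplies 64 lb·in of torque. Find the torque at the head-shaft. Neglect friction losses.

672 lb·in

belt 240/160 = 1.5 → τ = 64·1.5 = 96 lb·in
belt 86/129 = 0.66667 → τ = 96·0.66667 = 64 lb·in
chain 36/12 = 3 → τ = 64·3 = 192 lb·in
internal gear 112/32 = 3.5 → τ = 192·3.5 = 672 lb·in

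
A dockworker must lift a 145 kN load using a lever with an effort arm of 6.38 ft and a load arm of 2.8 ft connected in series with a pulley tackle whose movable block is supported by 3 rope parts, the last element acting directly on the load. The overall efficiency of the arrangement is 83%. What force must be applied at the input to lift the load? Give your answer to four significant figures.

Lever MA = effort arm / load arm = 6.38/2.8 = 2.2786.
Block-and-tackle MA = number of supporting rope parts = 3.
Combined ideal MA = 2.2786 × 3 = 6.8357.
Actual MA = 6.8357 × 0.83 = 5.6736.
Effort = load / actual MA = 145 / 5.6736 = 25.557 kN.

25.56 kN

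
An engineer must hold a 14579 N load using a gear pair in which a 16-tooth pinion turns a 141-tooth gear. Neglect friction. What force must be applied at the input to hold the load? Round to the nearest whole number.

Gear pair MA = 141/16 = 8.8125.
Effort = load / MA = 14579 / 8.8125 = 1654.4 N.

1654 N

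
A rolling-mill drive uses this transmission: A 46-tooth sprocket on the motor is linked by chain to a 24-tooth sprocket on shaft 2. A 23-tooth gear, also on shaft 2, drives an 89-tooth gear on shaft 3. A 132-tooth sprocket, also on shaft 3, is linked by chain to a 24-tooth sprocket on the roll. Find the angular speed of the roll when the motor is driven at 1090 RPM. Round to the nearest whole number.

2969 RPM

chain 24/46 = 0.52174 → 1090/0.52174 = 2089.2 RPM
gear mesh 89/23 = 3.8696 → 2089.2/3.8696 = 539.9 RPM
chain 24/132 = 0.18182 → 539.9/0.18182 = 2969.4 RPM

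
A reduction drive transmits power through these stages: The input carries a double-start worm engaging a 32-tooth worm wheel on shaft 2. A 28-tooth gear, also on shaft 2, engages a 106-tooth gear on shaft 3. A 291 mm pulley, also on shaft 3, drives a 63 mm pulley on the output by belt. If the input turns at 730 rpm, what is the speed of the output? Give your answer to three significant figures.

55.7 rpm

the input → shaft 2 (worm, 32/2): 730 ÷ 16 = 45.625 rpm
shaft 2 → shaft 3 (gear mesh, 106/28): 45.625 ÷ 3.7857 = 12.052 rpm
shaft 3 → the output (belt, 63/291): 12.052 ÷ 0.21649 = 55.668 rpm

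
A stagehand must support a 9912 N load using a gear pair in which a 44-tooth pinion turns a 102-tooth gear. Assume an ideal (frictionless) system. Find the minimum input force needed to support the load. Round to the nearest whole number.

Gear pair MA = 102/44 = 2.3182.
Effort = load / MA = 9912 / 2.3182 = 4275.8 N.

4276 N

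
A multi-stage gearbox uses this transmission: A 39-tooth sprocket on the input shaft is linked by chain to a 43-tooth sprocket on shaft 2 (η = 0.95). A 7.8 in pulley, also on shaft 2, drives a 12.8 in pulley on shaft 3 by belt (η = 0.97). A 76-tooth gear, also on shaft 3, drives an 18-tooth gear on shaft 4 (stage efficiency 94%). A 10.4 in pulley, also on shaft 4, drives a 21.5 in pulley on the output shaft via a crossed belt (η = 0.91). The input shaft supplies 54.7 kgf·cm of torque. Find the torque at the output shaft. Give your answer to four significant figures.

38.20 kgf·cm

chain 43/39 = 1.1026 → τ = 54.7·1.1026·0.95 = 57.295 kgf·cm
belt 12.8/7.8 = 1.641 → τ = 57.295·1.641·0.97 = 91.201 kgf·cm
gear mesh 18/76 = 0.23684 → τ = 91.201·0.23684·0.94 = 20.304 kgf·cm
belt 21.5/10.4 = 2.0673 → τ = 20.304·2.0673·0.91 = 38.198 kgf·cm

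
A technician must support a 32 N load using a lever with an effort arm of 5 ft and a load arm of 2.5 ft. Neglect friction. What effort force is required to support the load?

Lever MA = effort arm / load arm = 5/2.5 = 2.
Effort = load / MA = 32 / 2 = 16 N.

16 N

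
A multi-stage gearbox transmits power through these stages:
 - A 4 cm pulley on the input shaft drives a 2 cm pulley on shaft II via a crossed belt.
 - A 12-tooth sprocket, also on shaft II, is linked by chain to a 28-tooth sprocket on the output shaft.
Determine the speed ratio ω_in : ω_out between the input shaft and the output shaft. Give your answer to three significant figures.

1.17

Each stage contributes driven/driver: belt 2/4 = 0.5, chain 28/12 = 2.3333.
Overall: 0.5 × 2.3333 = 1.1667.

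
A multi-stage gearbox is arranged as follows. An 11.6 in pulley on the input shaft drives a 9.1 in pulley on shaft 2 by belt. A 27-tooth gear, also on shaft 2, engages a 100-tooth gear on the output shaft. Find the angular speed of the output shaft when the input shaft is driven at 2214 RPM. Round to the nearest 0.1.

762.0 RPM

Belt: ratio = 9.1/11.6 = 0.78448, so shaft 2 turns at 2214 / 0.78448 = 2822.2 RPM.
Gear mesh: ratio = 100/27 = 3.7037, so the output shaft turns at 2822.2 / 3.7037 = 762.01 RPM.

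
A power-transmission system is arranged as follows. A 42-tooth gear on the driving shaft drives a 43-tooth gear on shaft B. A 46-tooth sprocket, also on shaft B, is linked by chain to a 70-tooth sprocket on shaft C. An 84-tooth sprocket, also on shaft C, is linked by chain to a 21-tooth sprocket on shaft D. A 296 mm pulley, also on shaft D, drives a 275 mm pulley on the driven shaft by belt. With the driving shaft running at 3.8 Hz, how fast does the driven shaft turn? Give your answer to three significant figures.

gear mesh 43/42 = 1.0238 → 3.8/1.0238 = 3.7116 Hz
chain 70/46 = 1.5217 → 3.7116/1.5217 = 2.4391 Hz
chain 21/84 = 0.25 → 2.4391/0.25 = 9.7563 Hz
belt 275/296 = 0.92905 → 9.7563/0.92905 = 10.501 Hz

10.5 Hz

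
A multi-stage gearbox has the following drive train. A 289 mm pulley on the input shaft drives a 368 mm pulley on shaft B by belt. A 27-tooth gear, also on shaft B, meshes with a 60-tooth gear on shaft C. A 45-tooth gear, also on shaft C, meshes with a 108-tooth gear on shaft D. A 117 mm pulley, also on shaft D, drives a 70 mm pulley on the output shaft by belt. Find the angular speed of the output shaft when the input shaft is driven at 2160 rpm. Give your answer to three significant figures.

Belt: ratio = 368/289 = 1.2734, so shaft B turns at 2160 / 1.2734 = 1696.3 rpm.
Gear mesh: ratio = 60/27 = 2.2222, so shaft C turns at 1696.3 / 2.2222 = 763.34 rpm.
Gear mesh: ratio = 108/45 = 2.4, so shaft D turns at 763.34 / 2.4 = 318.06 rpm.
Belt: ratio = 70/117 = 0.59829, so the output shaft turns at 318.06 / 0.59829 = 531.61 rpm.

532 rpm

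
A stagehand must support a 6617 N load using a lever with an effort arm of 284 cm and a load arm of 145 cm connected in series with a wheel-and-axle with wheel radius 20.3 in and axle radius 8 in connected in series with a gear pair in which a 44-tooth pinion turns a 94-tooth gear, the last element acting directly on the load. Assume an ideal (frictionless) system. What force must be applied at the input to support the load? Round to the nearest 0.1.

623.2 N

Lever MA = effort arm / load arm = 284/145 = 1.9586.
Wheel-and-axle MA = R/r = 20.3/8 = 2.5375.
Gear pair MA = 94/44 = 2.1364.
Combined ideal MA = 1.9586 × 2.5375 × 2.1364 = 10.618.
Effort = load / MA = 6617 / 10.618 = 623.2 N.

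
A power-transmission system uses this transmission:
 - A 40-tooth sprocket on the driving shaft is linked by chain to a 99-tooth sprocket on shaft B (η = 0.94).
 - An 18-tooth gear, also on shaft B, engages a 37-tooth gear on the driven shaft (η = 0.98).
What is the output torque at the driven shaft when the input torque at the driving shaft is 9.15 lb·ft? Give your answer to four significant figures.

After the chain (99/40): 9.15 × 2.475 × 0.94 = 21.287 lb·ft
After the gear mesh (37/18): 21.287 × 2.0556 × 0.98 = 42.882 lb·ft

42.88 lb·ft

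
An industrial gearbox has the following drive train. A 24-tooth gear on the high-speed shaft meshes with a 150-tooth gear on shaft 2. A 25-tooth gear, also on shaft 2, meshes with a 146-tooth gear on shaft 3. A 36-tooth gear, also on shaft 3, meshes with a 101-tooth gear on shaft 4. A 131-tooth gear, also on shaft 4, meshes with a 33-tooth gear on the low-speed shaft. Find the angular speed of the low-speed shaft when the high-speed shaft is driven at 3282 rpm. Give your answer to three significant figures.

gear mesh 150/24 = 6.25 → 3282/6.25 = 525.12 rpm
gear mesh 146/25 = 5.84 → 525.12/5.84 = 89.918 rpm
gear mesh 101/36 = 2.8056 → 89.918/2.8056 = 32.05 rpm
gear mesh 33/131 = 0.25191 → 32.05/0.25191 = 127.23 rpm

127 rpm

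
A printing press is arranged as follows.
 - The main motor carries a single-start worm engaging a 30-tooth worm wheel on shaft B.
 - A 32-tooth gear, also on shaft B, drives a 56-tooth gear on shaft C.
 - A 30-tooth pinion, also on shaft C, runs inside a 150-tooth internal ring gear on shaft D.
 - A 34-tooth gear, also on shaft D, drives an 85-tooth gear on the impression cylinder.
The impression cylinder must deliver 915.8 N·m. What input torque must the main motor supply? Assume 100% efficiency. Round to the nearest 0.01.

Overall ratio R = 30 × 1.75 × 5 × 2.5 = 656.25.
Input torque = output torque / R = 915.8 / 656.25 = 1.3955 N·m.

1.40 N·m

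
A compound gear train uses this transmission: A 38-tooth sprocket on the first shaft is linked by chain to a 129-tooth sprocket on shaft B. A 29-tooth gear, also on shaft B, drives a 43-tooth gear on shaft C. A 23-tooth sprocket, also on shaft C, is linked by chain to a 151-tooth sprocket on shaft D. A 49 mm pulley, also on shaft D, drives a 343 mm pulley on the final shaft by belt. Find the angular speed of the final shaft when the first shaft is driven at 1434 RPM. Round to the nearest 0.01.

the first shaft → shaft B (chain, 129/38): 1434 ÷ 3.3947 = 422.42 RPM
shaft B → shaft C (gear mesh, 43/29): 422.42 ÷ 1.4828 = 284.89 RPM
shaft C → shaft D (chain, 151/23): 284.89 ÷ 6.5652 = 43.393 RPM
shaft D → the final shaft (belt, 343/49): 43.393 ÷ 7 = 6.1991 RPM

6.20 RPM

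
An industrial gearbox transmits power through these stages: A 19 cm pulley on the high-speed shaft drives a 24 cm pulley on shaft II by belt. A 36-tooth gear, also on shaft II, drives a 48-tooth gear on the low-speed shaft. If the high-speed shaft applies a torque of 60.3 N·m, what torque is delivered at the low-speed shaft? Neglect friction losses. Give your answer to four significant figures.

Belt: ratio = 24/19 = 1.2632; torque at shaft II = 60.3 × 1.2632 = 76.168 N·m.
Gear mesh: ratio = 48/36 = 1.3333; torque at the low-speed shaft = 76.168 × 1.3333 = 101.56 N·m.

101.6 N·m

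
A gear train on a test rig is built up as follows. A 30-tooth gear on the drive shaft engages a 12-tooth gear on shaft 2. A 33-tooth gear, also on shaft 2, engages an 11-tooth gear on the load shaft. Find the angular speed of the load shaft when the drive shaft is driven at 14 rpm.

105 rpm

Gear mesh: ratio = 12/30 = 0.4, so shaft 2 turns at 14 / 0.4 = 35 rpm.
Gear mesh: ratio = 11/33 = 0.33333, so the load shaft turns at 35 / 0.33333 = 105 rpm.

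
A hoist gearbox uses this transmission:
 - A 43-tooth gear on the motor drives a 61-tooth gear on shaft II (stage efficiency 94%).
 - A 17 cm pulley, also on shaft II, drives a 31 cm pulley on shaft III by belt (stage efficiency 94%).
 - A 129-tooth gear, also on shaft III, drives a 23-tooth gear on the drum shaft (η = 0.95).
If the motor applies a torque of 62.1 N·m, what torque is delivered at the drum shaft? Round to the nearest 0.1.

gear mesh 61/43 = 1.4186 → τ = 62.1·1.4186·0.94 = 82.81 N·m
belt 31/17 = 1.8235 → τ = 82.81·1.8235·0.94 = 141.95 N·m
gear mesh 23/129 = 0.17829 → τ = 141.95·0.17829·0.95 = 24.043 N·m

24.0 N·m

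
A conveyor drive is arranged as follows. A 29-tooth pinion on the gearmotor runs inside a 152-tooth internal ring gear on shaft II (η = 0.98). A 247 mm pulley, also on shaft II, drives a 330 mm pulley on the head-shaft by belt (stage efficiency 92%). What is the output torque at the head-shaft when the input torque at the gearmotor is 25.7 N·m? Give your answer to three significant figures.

162 N·m

internal gear 152/29 = 5.2414 → τ = 25.7·5.2414·0.98 = 132.01 N·m
belt 330/247 = 1.336 → τ = 132.01·1.336·0.92 = 162.26 N·m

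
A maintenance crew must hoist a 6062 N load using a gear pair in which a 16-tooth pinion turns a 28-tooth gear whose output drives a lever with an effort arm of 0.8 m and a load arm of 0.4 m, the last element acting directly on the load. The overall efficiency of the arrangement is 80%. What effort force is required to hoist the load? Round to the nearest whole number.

2165 N

Gear pair MA = 28/16 = 1.75.
Lever MA = effort arm / load arm = 0.8/0.4 = 2.
Combined ideal MA = 1.75 × 2 = 3.5.
Actual MA = 3.5 × 0.80 = 2.8.
Effort = load / actual MA = 6062 / 2.8 = 2165 N.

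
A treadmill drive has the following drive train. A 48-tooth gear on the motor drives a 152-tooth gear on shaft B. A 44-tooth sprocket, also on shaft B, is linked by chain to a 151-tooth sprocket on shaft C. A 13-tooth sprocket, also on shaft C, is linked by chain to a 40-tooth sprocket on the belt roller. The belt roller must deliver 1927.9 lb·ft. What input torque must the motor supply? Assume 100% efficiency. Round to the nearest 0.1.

57.7 lb·ft

Overall ratio R = 3.1667 × 3.4318 × 3.0769 = 33.438.
Input torque = output torque / R = 1927.9 / 33.438 = 57.656 lb·ft.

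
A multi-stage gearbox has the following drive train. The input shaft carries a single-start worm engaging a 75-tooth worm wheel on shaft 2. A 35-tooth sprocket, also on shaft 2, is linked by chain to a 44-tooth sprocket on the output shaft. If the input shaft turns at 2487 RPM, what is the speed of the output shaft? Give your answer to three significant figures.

26.4 RPM

worm 75/1 = 75 → 2487/75 = 33.16 RPM
chain 44/35 = 1.2571 → 33.16/1.2571 = 26.377 RPM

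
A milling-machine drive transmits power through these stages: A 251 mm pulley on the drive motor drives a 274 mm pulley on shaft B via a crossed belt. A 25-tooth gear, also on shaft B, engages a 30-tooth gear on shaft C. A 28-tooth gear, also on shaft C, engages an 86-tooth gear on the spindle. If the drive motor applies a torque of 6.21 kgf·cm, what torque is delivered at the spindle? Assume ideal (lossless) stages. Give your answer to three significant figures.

Belt: ratio = 274/251 = 1.0916; torque at shaft B = 6.21 × 1.0916 = 6.779 kgf·cm.
Gear mesh: ratio = 30/25 = 1.2; torque at shaft C = 6.779 × 1.2 = 8.1349 kgf·cm.
Gear mesh: ratio = 86/28 = 3.0714; torque at the spindle = 8.1349 × 3.0714 = 24.986 kgf·cm.

25.0 kgf·cm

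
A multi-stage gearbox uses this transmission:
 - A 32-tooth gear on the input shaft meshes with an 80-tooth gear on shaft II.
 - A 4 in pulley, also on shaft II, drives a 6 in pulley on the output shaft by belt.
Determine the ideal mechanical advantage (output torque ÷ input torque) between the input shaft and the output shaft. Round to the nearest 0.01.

Each stage contributes driven/driver: gear mesh 80/32 = 2.5, belt 6/4 = 1.5.
Overall: 2.5 × 1.5 = 3.75.

3.75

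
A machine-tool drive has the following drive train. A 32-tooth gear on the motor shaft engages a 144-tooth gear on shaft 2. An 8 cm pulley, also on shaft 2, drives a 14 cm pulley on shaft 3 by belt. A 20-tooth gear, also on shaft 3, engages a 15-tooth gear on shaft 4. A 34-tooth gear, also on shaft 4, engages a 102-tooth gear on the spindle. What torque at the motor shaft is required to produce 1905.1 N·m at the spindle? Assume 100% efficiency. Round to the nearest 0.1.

107.5 N·m

Overall ratio R = 4.5 × 1.75 × 0.75 × 3 = 17.719.
Input torque = output torque / R = 1905.1 / 17.719 = 107.52 N·m.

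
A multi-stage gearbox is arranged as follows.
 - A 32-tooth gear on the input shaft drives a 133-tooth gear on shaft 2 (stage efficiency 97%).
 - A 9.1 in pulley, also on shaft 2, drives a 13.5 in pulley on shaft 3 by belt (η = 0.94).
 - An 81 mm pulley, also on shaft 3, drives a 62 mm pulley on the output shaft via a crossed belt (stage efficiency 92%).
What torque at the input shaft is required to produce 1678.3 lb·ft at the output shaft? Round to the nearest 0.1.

Overall ratio R = 4.1562 × 1.4835 × 0.76543 = 4.7196; overall efficiency η = 0.97 × 0.94 × 0.92 = 0.8389.
Input torque = output torque / (R × η) = 1678.3 / (4.7196 × 0.8389) = 423.92 lb·ft.

423.9 lb·ft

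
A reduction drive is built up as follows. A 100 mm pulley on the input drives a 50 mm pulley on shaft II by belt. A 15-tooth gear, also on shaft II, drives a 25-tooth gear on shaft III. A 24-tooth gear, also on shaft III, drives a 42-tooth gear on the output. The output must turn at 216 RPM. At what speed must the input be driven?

Overall ratio R = 0.5 × 1.6667 × 1.75 = 1.4583.
Required input speed = output speed × R = 216 × 1.4583 = 315 RPM.

315 RPM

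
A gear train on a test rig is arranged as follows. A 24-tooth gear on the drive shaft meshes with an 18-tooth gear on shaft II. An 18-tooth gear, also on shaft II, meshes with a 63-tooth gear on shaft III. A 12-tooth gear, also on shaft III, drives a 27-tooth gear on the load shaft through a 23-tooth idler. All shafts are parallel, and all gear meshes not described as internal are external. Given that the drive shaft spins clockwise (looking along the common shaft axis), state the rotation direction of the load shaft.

clockwise

the drive shaft → shaft II: external mesh, 1 reversal → CCW.
shaft II → shaft III: external mesh, 1 reversal → CW.
shaft III → the load shaft: driver → idler → driven is 2 external meshes, 2 reversals → CW.
4 reversals in total — an even number — so the load shaft turns the same way as the drive shaft.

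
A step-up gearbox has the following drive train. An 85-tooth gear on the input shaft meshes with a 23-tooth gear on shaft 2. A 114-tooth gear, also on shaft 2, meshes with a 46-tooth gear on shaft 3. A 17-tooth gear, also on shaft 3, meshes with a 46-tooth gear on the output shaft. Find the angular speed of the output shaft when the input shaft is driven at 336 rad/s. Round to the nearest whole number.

1137 rad/s

the input shaft → shaft 2 (gear mesh, 23/85): 336 ÷ 0.27059 = 1241.7 rad/s
shaft 2 → shaft 3 (gear mesh, 46/114): 1241.7 ÷ 0.40351 = 3077.4 rad/s
shaft 3 → the output shaft (gear mesh, 46/17): 3077.4 ÷ 2.7059 = 1137.3 rad/s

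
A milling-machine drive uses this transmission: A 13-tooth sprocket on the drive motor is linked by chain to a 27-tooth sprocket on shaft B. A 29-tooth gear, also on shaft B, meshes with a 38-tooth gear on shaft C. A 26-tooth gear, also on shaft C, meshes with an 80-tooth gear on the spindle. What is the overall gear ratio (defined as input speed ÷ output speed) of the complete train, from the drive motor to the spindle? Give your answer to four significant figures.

8.374

Each stage contributes driven/driver: chain 27/13 = 2.0769, gear mesh 38/29 = 1.3103, gear mesh 80/26 = 3.0769.
Overall: 2.0769 × 1.3103 × 3.0769 = 8.3738.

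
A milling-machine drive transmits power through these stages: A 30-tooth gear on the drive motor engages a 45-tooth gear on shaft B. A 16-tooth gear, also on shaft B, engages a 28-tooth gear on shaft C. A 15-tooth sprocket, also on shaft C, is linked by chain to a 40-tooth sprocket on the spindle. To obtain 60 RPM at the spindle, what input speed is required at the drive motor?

420 RPM

Overall ratio R = 1.5 × 1.75 × 2.6667 = 7.
Required input speed = output speed × R = 60 × 7 = 420 RPM.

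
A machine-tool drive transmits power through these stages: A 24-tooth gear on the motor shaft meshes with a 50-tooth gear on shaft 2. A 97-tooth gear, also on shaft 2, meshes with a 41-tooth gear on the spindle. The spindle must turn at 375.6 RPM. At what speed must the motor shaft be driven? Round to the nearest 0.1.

330.7 RPM

Overall ratio R = 2.0833 × 0.42268 = 0.88058.
Required input speed = output speed × R = 375.6 × 0.88058 = 330.75 RPM.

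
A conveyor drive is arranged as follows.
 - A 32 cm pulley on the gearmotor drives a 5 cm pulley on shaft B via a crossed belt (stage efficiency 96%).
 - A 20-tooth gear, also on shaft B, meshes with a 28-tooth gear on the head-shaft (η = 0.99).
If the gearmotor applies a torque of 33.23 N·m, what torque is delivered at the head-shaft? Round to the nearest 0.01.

belt 5/32 = 0.15625 → τ = 33.23·0.15625·0.96 = 4.9845 N·m
gear mesh 28/20 = 1.4 → τ = 4.9845·1.4·0.99 = 6.9085 N·m

6.91 N·m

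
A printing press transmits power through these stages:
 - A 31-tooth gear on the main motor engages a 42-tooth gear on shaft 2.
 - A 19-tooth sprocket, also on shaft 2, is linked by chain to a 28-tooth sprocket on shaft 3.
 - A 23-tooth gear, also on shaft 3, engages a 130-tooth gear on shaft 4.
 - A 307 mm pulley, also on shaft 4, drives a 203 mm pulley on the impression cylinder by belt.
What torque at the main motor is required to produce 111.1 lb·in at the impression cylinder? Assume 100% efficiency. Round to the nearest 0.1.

14.9 lb·in

Overall ratio R = 1.3548 × 1.4737 × 5.6522 × 0.66124 = 7.4622.
Input torque = output torque / R = 111.1 / 7.4622 = 14.888 lb·in.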